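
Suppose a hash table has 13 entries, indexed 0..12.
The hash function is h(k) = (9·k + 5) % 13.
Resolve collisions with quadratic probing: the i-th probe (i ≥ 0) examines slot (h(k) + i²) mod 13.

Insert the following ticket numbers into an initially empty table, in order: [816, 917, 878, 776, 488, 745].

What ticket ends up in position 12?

488

816 hashes to 4; slot 4 is free → place at 4.
917 hashes to 3; slot 3 is free → place at 3.
878 hashes to 3; 3,4 taken → place at 7.
776 hashes to 8; slot 8 is free → place at 8.
488 hashes to 3; 3,4,7 taken → place at 12.
745 hashes to 2; slot 2 is free → place at 2.
Table: [., ., 745, 917, 816, ., ., 878, 776, ., ., ., 488]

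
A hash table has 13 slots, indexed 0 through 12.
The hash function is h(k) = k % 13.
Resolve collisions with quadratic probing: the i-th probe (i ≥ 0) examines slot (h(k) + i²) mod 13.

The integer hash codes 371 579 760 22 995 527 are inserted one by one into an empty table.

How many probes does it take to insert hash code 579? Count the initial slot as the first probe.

Insert 371: h=7, slot 7 empty → index 7.
Insert 579: h=7, slot 7 occupied → index 8.
Insert 760: h=6, slot 6 empty → index 6.
Insert 22: h=9, slot 9 empty → index 9.
Insert 995: h=7, slots 7,8 occupied → index 11.
Insert 527: h=7, slots 7,8,11 occupied → index 3.
Table: [_, _, _, 527, _, _, 760, 371, 579, 22, _, 995, _]

2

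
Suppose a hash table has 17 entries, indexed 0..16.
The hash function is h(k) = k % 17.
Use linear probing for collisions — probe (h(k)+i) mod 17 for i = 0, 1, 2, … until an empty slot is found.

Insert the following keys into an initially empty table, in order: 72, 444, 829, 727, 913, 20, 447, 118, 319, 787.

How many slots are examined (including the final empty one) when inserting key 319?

3

72 hashes to 4; slot 4 is free => place at 4.
444 hashes to 2; slot 2 is free => place at 2.
829 hashes to 13; slot 13 is free => place at 13.
727 hashes to 13; 13 taken => place at 14.
913 hashes to 12; slot 12 is free => place at 12.
20 hashes to 3; slot 3 is free => place at 3.
447 hashes to 5; slot 5 is free => place at 5.
118 hashes to 16; slot 16 is free => place at 16.
319 hashes to 13; 13,14 taken => place at 15.
787 hashes to 5; 5 taken => place at 6.
Table: [—, —, 444, 20, 72, 447, 787, —, —, —, —, —, 913, 829, 727, 319, 118]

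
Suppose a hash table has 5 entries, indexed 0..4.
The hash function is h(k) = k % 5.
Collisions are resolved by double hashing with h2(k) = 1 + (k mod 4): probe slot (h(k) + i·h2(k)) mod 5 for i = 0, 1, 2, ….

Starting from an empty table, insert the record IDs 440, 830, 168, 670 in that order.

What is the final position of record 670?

1

Insert 440: h=0, slot 0 empty => index 0.
Insert 830: h=0, h2=3, slot 0 occupied => index 3.
Insert 168: h=3, h2=1, slot 3 occupied => index 4.
Insert 670: h=0, h2=3, slots 0,3 occupied => index 1.
Table: [440, 670, -, 830, 168]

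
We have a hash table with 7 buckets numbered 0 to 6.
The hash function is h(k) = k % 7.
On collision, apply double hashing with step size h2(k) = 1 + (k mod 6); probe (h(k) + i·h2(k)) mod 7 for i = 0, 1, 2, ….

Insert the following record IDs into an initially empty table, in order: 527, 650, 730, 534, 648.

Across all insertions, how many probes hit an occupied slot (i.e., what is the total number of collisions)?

Insert 527: h=2, slot 2 empty -> index 2.
Insert 650: h=6, slot 6 empty -> index 6.
Insert 730: h=2, h2=5, slot 2 occupied -> index 0.
Insert 534: h=2, h2=1, slot 2 occupied -> index 3.
Insert 648: h=4, slot 4 empty -> index 4.
Table: [730, -, 527, 534, 648, -, 650]

2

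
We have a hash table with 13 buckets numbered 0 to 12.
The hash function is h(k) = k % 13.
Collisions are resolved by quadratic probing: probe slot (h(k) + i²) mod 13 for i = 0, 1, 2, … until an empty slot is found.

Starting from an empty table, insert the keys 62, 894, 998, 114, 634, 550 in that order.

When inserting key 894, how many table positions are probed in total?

62 hashes to 10; slot 10 is free => place at 10.
894 hashes to 10; 10 taken => place at 11.
998 hashes to 10; 10,11 taken => place at 1.
114 hashes to 10; 10,11,1 taken => place at 6.
634 hashes to 10; 10,11,1,6 taken => place at 0.
550 hashes to 4; slot 4 is free => place at 4.
Table: [634, 998, _, _, 550, _, 114, _, _, _, 62, 894, _]

2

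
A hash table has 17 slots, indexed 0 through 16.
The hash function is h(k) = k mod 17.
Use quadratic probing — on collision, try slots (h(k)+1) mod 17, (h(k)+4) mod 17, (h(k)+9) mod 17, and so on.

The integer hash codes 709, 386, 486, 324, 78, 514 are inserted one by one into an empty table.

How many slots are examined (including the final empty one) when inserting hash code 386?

2

709: h=12 => slot 12
386: h=12, probe 12,13 => slot 13
486: h=10 => slot 10
324: h=1 => slot 1
78: h=10, probe 10,11 => slot 11
514: h=4 => slot 4
Table: [—, 324, —, —, 514, —, —, —, —, —, 486, 78, 709, 386, —, —, —]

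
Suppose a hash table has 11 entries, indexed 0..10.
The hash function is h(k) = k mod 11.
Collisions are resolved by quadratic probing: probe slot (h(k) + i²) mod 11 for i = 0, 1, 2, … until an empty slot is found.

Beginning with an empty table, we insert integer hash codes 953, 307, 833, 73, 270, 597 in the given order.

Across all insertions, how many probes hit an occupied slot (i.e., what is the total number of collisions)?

2

953 hashes to 7; slot 7 is free => place at 7.
307 hashes to 10; slot 10 is free => place at 10.
833 hashes to 8; slot 8 is free => place at 8.
73 hashes to 7; 7,8 taken => place at 0.
270 hashes to 6; slot 6 is free => place at 6.
597 hashes to 3; slot 3 is free => place at 3.
Table: [73, _, _, 597, _, _, 270, 953, 833, _, 307]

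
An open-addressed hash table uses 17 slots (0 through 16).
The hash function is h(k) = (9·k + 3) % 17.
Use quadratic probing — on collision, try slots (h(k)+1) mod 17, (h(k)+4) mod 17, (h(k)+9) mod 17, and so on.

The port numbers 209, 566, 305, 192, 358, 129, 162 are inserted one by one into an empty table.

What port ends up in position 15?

566

Insert 209: h=14, slot 14 empty → index 14.
Insert 566: h=14, slot 14 occupied → index 15.
Insert 305: h=11, slot 11 empty → index 11.
Insert 192: h=14, slots 14,15 occupied → index 1.
Insert 358: h=12, slot 12 empty → index 12.
Insert 129: h=8, slot 8 empty → index 8.
Insert 162: h=16, slot 16 empty → index 16.
Table: [., 192, ., ., ., ., ., ., 129, ., ., 305, 358, ., 209, 566, 162]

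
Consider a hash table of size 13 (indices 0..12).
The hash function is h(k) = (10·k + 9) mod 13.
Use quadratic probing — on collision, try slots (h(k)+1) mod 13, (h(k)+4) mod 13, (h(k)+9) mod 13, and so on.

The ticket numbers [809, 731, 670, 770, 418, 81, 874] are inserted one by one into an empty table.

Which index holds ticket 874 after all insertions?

12

Insert 809: h=0, slot 0 empty => index 0.
Insert 731: h=0, slot 0 occupied => index 1.
Insert 670: h=1, slot 1 occupied => index 2.
Insert 770: h=0, slots 0,1 occupied => index 4.
Insert 418: h=3, slot 3 empty => index 3.
Insert 81: h=0, slots 0,1,4 occupied => index 9.
Insert 874: h=0, slots 0,1,4,9,3 occupied => index 12.
Table: [809, 731, 670, 418, 770, —, —, —, —, 81, —, —, 874]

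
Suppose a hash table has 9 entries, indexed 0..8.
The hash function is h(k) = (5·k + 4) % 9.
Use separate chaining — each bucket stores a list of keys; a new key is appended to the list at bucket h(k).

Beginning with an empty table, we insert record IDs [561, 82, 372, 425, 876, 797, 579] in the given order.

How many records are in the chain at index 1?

Insert 561: h=1, bucket 1 empty → new chain.
Insert 82: h=0, bucket 0 empty → new chain.
Insert 372: h=1, bucket 1 nonempty → append to chain.
Insert 425: h=5, bucket 5 empty → new chain.
Insert 876: h=1, bucket 1 nonempty → append to chain.
Insert 797: h=2, bucket 2 empty → new chain.
Insert 579: h=1, bucket 1 nonempty → append to chain.
Final buckets:
0: 82
1: 561 -> 372 -> 876 -> 579
2: 797
3: .
4: .
5: 425
6: .
7: .
8: .

4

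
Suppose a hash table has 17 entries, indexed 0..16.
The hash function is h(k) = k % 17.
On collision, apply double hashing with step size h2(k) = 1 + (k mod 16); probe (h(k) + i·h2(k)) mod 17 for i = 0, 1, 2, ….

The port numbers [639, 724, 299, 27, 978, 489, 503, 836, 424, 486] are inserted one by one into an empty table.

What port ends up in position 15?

Insert 639: h=10, slot 10 empty → index 10.
Insert 724: h=10, h2=5, slot 10 occupied → index 15.
Insert 299: h=10, h2=12, slot 10 occupied → index 5.
Insert 27: h=10, h2=12, slots 10,5 occupied → index 0.
Insert 978: h=9, slot 9 empty → index 9.
Insert 489: h=13, slot 13 empty → index 13.
Insert 503: h=10, h2=8, slot 10 occupied → index 1.
Insert 836: h=3, slot 3 empty → index 3.
Insert 424: h=16, slot 16 empty → index 16.
Insert 486: h=10, h2=7, slots 10,0 occupied → index 7.
Table: [27, 503, ∅, 836, ∅, 299, ∅, 486, ∅, 978, 639, ∅, ∅, 489, ∅, 724, 424]

724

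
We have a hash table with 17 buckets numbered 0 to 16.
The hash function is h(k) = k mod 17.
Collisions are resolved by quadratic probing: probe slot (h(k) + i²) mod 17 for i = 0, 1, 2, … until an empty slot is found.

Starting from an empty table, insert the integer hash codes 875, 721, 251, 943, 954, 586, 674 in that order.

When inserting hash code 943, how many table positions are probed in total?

Insert 875: h=8, slot 8 empty -> index 8.
Insert 721: h=7, slot 7 empty -> index 7.
Insert 251: h=13, slot 13 empty -> index 13.
Insert 943: h=8, slot 8 occupied -> index 9.
Insert 954: h=2, slot 2 empty -> index 2.
Insert 586: h=8, slots 8,9 occupied -> index 12.
Insert 674: h=11, slot 11 empty -> index 11.
Table: [-, -, 954, -, -, -, -, 721, 875, 943, -, 674, 586, 251, -, -, -]

2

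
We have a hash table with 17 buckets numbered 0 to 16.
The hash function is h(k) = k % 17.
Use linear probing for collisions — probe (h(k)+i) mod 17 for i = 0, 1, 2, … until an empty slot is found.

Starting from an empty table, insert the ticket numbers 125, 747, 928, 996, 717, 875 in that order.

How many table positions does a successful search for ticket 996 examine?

125 hashes to 6; slot 6 is free => place at 6.
747 hashes to 16; slot 16 is free => place at 16.
928 hashes to 10; slot 10 is free => place at 10.
996 hashes to 10; 10 taken => place at 11.
717 hashes to 3; slot 3 is free => place at 3.
875 hashes to 8; slot 8 is free => place at 8.
Table: [∅, ∅, ∅, 717, ∅, ∅, 125, ∅, 875, ∅, 928, 996, ∅, ∅, ∅, ∅, 747]
Lookup 996: h=10, probe 10,11 → found at 11.

2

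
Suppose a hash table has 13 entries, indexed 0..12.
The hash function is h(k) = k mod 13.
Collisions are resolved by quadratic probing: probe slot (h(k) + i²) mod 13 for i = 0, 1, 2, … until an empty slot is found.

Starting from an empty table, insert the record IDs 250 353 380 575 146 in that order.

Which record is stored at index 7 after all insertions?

575

Insert 250: h=3, slot 3 empty => index 3.
Insert 353: h=2, slot 2 empty => index 2.
Insert 380: h=3, slot 3 occupied => index 4.
Insert 575: h=3, slots 3,4 occupied => index 7.
Insert 146: h=3, slots 3,4,7 occupied => index 12.
Table: [—, —, 353, 250, 380, —, —, 575, —, —, —, —, 146]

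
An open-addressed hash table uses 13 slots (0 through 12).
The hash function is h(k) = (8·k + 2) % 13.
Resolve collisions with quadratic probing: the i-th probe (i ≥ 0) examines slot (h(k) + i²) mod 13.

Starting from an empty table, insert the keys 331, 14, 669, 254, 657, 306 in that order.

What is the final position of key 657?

7

331: h=11 → slot 11
14: h=10 → slot 10
669: h=11, probe 11,12 → slot 12
254: h=6 → slot 6
657: h=6, probe 6,7 → slot 7
306: h=6, probe 6,7,10,2 → slot 2
Table: [-, -, 306, -, -, -, 254, 657, -, -, 14, 331, 669]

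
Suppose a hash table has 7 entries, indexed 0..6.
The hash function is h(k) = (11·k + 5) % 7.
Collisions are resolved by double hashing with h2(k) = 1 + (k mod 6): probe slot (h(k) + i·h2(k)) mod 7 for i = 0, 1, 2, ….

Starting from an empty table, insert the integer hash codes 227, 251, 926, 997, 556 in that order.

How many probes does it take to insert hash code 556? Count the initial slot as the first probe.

4

227: h=3 → slot 3
251: h=1 → slot 1
926: h=6 → slot 6
997: h=3, h2=2, probe 3,5 → slot 5
556: h=3, h2=5, probe 3,1,6,4 → slot 4
Table: [—, 251, —, 227, 556, 997, 926]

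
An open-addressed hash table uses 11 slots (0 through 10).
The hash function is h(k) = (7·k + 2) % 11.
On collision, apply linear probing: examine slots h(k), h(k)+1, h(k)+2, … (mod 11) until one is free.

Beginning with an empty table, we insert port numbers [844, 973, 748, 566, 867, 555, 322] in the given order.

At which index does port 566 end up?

844: h=3 → slot 3
973: h=4 → slot 4
748: h=2 → slot 2
566: h=4, probe 4,5 → slot 5
867: h=10 → slot 10
555: h=4, probe 4,5,6 → slot 6
322: h=1 → slot 1
Table: [∅, 322, 748, 844, 973, 566, 555, ∅, ∅, ∅, 867]

5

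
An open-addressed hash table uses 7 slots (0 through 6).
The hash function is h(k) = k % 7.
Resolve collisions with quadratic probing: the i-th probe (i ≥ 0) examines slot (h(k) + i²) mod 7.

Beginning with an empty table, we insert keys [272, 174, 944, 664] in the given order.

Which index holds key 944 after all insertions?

3

272 hashes to 6; slot 6 is free -> place at 6.
174 hashes to 6; 6 taken -> place at 0.
944 hashes to 6; 6,0 taken -> place at 3.
664 hashes to 6; 6,0,3 taken -> place at 1.
Table: [174, 664, ., 944, ., ., 272]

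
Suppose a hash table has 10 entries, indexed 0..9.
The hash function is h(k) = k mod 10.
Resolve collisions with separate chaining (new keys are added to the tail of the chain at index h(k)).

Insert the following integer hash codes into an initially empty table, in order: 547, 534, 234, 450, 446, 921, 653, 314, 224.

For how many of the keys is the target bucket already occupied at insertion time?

3

Insert 547: h=7, bucket 7 empty -> new chain.
Insert 534: h=4, bucket 4 empty -> new chain.
Insert 234: h=4, bucket 4 nonempty -> append to chain.
Insert 450: h=0, bucket 0 empty -> new chain.
Insert 446: h=6, bucket 6 empty -> new chain.
Insert 921: h=1, bucket 1 empty -> new chain.
Insert 653: h=3, bucket 3 empty -> new chain.
Insert 314: h=4, bucket 4 nonempty -> append to chain.
Insert 224: h=4, bucket 4 nonempty -> append to chain.
Final buckets:
0: 450
1: 921
2: -
3: 653
4: 534 -> 234 -> 314 -> 224
5: -
6: 446
7: 547
8: -
9: -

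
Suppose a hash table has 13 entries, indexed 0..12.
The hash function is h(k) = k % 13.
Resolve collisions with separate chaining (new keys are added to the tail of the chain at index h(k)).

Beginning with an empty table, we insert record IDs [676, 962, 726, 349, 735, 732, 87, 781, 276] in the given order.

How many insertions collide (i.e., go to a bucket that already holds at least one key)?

Insert 676: h=0, bucket 0 empty → new chain.
Insert 962: h=0, bucket 0 nonempty → append to chain.
Insert 726: h=11, bucket 11 empty → new chain.
Insert 349: h=11, bucket 11 nonempty → append to chain.
Insert 735: h=7, bucket 7 empty → new chain.
Insert 732: h=4, bucket 4 empty → new chain.
Insert 87: h=9, bucket 9 empty → new chain.
Insert 781: h=1, bucket 1 empty → new chain.
Insert 276: h=3, bucket 3 empty → new chain.
Final buckets:
0: 676 -> 962
1: 781
2: —
3: 276
4: 732
5: —
6: —
7: 735
8: —
9: 87
10: —
11: 726 -> 349
12: —

2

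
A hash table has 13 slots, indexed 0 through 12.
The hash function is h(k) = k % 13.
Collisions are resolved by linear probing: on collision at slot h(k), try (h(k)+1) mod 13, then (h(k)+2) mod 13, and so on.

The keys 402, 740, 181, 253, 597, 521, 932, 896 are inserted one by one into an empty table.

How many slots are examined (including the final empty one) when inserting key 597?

4

Insert 402: h=12, slot 12 empty => index 12.
Insert 740: h=12, slot 12 occupied => index 0.
Insert 181: h=12, slots 12,0 occupied => index 1.
Insert 253: h=6, slot 6 empty => index 6.
Insert 597: h=12, slots 12,0,1 occupied => index 2.
Insert 521: h=1, slots 1,2 occupied => index 3.
Insert 932: h=9, slot 9 empty => index 9.
Insert 896: h=12, slots 12,0,1,2,3 occupied => index 4.
Table: [740, 181, 597, 521, 896, _, 253, _, _, 932, _, _, 402]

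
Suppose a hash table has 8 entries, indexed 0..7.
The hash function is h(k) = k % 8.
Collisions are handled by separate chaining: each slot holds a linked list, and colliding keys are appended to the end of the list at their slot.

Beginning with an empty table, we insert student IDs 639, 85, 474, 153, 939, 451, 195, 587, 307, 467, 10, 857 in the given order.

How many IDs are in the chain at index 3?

639 -> bucket 7
85 -> bucket 5
474 -> bucket 2
153 -> bucket 1
939 -> bucket 3
451 -> bucket 3 (collision)
195 -> bucket 3 (collision)
587 -> bucket 3 (collision)
307 -> bucket 3 (collision)
467 -> bucket 3 (collision)
10 -> bucket 2 (collision)
857 -> bucket 1 (collision)
Final buckets:
0: —
1: 153 -> 857
2: 474 -> 10
3: 939 -> 451 -> 195 -> 587 -> 307 -> 467
4: —
5: 85
6: —
7: 639

6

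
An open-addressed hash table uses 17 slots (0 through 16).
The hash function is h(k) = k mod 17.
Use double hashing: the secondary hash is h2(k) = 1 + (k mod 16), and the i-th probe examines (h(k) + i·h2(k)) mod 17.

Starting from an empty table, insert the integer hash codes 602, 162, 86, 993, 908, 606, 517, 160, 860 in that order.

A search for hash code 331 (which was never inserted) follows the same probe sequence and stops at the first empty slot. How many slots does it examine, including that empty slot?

3

Insert 602: h=7, slot 7 empty => index 7.
Insert 162: h=9, slot 9 empty => index 9.
Insert 86: h=1, slot 1 empty => index 1.
Insert 993: h=7, h2=2, slots 7,9 occupied => index 11.
Insert 908: h=7, h2=13, slot 7 occupied => index 3.
Insert 606: h=11, h2=15, slots 11,9,7 occupied => index 5.
Insert 517: h=7, h2=6, slot 7 occupied => index 13.
Insert 160: h=7, h2=1, slot 7 occupied => index 8.
Insert 860: h=10, slot 10 empty => index 10.
Table: [., 86, ., 908, ., 606, ., 602, 160, 162, 860, 993, ., 517, ., ., .]
Lookup 331: h=8, h2=12, probe 8,3,15 → slot 15 empty, not found.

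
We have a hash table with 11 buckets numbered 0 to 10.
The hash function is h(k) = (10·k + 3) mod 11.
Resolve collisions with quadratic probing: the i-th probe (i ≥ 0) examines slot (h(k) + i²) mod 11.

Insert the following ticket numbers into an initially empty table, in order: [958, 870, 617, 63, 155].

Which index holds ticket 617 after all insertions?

958: h=2 => slot 2
870: h=2, probe 2,3 => slot 3
617: h=2, probe 2,3,6 => slot 6
63: h=6, probe 6,7 => slot 7
155: h=2, probe 2,3,6,0 => slot 0
Table: [155, ∅, 958, 870, ∅, ∅, 617, 63, ∅, ∅, ∅]

6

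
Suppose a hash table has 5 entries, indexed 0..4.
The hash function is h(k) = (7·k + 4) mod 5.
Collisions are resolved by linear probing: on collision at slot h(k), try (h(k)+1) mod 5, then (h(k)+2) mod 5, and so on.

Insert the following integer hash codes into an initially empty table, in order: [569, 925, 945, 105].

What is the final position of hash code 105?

569 hashes to 2; slot 2 is free → place at 2.
925 hashes to 4; slot 4 is free → place at 4.
945 hashes to 4; 4 taken → place at 0.
105 hashes to 4; 4,0 taken → place at 1.
Table: [945, 105, 569, ., 925]

1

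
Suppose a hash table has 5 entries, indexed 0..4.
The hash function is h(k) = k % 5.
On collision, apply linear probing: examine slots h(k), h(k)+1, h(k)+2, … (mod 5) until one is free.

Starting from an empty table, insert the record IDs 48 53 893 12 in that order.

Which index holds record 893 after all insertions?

Insert 48: h=3, slot 3 empty -> index 3.
Insert 53: h=3, slot 3 occupied -> index 4.
Insert 893: h=3, slots 3,4 occupied -> index 0.
Insert 12: h=2, slot 2 empty -> index 2.
Table: [893, ∅, 12, 48, 53]

0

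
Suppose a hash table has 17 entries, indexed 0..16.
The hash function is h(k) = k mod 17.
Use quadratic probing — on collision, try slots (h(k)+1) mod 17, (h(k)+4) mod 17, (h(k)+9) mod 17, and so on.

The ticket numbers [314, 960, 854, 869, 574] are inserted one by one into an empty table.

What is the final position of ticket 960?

314 hashes to 8; slot 8 is free => place at 8.
960 hashes to 8; 8 taken => place at 9.
854 hashes to 4; slot 4 is free => place at 4.
869 hashes to 2; slot 2 is free => place at 2.
574 hashes to 13; slot 13 is free => place at 13.
Table: [., ., 869, ., 854, ., ., ., 314, 960, ., ., ., 574, ., ., .]

9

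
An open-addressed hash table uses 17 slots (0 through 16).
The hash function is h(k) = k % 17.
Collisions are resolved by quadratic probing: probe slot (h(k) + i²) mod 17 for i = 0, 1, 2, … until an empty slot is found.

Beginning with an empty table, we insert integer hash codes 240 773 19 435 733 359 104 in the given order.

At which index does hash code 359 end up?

11

Insert 240: h=2, slot 2 empty → index 2.
Insert 773: h=8, slot 8 empty → index 8.
Insert 19: h=2, slot 2 occupied → index 3.
Insert 435: h=10, slot 10 empty → index 10.
Insert 733: h=2, slots 2,3 occupied → index 6.
Insert 359: h=2, slots 2,3,6 occupied → index 11.
Insert 104: h=2, slots 2,3,6,11 occupied → index 1.
Table: [-, 104, 240, 19, -, -, 733, -, 773, -, 435, 359, -, -, -, -, -]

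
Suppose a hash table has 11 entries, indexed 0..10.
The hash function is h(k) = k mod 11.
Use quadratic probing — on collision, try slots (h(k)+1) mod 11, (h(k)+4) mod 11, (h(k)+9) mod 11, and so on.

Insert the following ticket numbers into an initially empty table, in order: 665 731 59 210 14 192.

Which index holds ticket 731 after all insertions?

665: h=5 => slot 5
731: h=5, probe 5,6 => slot 6
59: h=4 => slot 4
210: h=1 => slot 1
14: h=3 => slot 3
192: h=5, probe 5,6,9 => slot 9
Table: [_, 210, _, 14, 59, 665, 731, _, _, 192, _]

6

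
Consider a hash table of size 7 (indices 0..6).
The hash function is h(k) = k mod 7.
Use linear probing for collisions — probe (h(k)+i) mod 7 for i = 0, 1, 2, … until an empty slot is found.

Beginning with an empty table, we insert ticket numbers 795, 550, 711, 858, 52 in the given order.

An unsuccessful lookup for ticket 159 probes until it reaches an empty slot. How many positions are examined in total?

4

795: h=4 => slot 4
550: h=4, probe 4,5 => slot 5
711: h=4, probe 4,5,6 => slot 6
858: h=4, probe 4,5,6,0 => slot 0
52: h=3 => slot 3
Table: [858, ∅, ∅, 52, 795, 550, 711]
Lookup 159: h=5, probe 5,6,0,1 → slot 1 empty, not found.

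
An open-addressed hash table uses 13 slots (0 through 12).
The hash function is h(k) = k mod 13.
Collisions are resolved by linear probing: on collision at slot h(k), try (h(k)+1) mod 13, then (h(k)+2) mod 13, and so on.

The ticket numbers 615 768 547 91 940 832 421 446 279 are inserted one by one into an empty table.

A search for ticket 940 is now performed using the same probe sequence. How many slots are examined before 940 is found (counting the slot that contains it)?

2

615: h=4 → slot 4
768: h=1 → slot 1
547: h=1, probe 1,2 → slot 2
91: h=0 → slot 0
940: h=4, probe 4,5 → slot 5
832: h=0, probe 0,1,2,3 → slot 3
421: h=5, probe 5,6 → slot 6
446: h=4, probe 4,5,6,7 → slot 7
279: h=6, probe 6,7,8 → slot 8
Table: [91, 768, 547, 832, 615, 940, 421, 446, 279, ., ., ., .]
Lookup 940: h=4, probe 4,5 → found at 5.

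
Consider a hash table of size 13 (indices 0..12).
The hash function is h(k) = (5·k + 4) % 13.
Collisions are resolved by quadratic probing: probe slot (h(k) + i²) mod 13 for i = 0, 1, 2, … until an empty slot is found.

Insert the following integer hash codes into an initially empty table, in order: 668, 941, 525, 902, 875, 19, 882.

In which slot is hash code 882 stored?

10

Insert 668: h=3, slot 3 empty → index 3.
Insert 941: h=3, slot 3 occupied → index 4.
Insert 525: h=3, slots 3,4 occupied → index 7.
Insert 902: h=3, slots 3,4,7 occupied → index 12.
Insert 875: h=11, slot 11 empty → index 11.
Insert 19: h=8, slot 8 empty → index 8.
Insert 882: h=7, slots 7,8,11,3 occupied → index 10.
Table: [∅, ∅, ∅, 668, 941, ∅, ∅, 525, 19, ∅, 882, 875, 902]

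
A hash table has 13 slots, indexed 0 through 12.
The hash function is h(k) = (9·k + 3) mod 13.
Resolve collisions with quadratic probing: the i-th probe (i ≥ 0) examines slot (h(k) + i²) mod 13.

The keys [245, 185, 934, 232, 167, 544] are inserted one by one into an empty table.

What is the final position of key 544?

245 hashes to 11; slot 11 is free -> place at 11.
185 hashes to 4; slot 4 is free -> place at 4.
934 hashes to 11; 11 taken -> place at 12.
232 hashes to 11; 11,12 taken -> place at 2.
167 hashes to 11; 11,12,2 taken -> place at 7.
544 hashes to 11; 11,12,2,7 taken -> place at 1.
Table: [∅, 544, 232, ∅, 185, ∅, ∅, 167, ∅, ∅, ∅, 245, 934]

1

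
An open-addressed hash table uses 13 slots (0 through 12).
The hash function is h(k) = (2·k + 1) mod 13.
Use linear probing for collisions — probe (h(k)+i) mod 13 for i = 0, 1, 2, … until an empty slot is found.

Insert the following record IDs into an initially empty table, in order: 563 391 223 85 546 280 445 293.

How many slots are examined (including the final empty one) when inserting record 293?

563 hashes to 9; slot 9 is free -> place at 9.
391 hashes to 3; slot 3 is free -> place at 3.
223 hashes to 5; slot 5 is free -> place at 5.
85 hashes to 2; slot 2 is free -> place at 2.
546 hashes to 1; slot 1 is free -> place at 1.
280 hashes to 2; 2,3 taken -> place at 4.
445 hashes to 7; slot 7 is free -> place at 7.
293 hashes to 2; 2,3,4,5 taken -> place at 6.
Table: [_, 546, 85, 391, 280, 223, 293, 445, _, 563, _, _, _]

5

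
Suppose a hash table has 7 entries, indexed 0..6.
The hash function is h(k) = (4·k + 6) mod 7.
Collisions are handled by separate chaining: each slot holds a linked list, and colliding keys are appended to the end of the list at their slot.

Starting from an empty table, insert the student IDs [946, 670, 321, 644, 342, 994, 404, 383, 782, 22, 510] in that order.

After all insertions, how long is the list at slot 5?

946 → bucket 3
670 → bucket 5
321 → bucket 2
644 → bucket 6
342 → bucket 2 (collision)
994 → bucket 6 (collision)
404 → bucket 5 (collision)
383 → bucket 5 (collision)
782 → bucket 5 (collision)
22 → bucket 3 (collision)
510 → bucket 2 (collision)
Final buckets:
0: -
1: -
2: 321 -> 342 -> 510
3: 946 -> 22
4: -
5: 670 -> 404 -> 383 -> 782
6: 644 -> 994

4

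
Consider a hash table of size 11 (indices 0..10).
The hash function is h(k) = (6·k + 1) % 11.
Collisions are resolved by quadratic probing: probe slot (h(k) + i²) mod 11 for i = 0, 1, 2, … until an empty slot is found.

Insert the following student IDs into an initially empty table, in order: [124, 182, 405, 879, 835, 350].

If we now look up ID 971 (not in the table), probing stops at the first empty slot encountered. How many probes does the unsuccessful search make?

124 hashes to 8; slot 8 is free => place at 8.
182 hashes to 4; slot 4 is free => place at 4.
405 hashes to 0; slot 0 is free => place at 0.
879 hashes to 6; slot 6 is free => place at 6.
835 hashes to 6; 6 taken => place at 7.
350 hashes to 0; 0 taken => place at 1.
Table: [405, 350, ., ., 182, ., 879, 835, 124, ., .]
Lookup 971: h=8, probe 8,9 → slot 9 empty, not found.

2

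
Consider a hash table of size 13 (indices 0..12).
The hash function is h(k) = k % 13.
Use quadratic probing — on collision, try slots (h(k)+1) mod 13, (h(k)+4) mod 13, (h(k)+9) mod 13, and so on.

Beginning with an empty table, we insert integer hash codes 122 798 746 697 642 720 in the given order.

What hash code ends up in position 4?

720

122 hashes to 5; slot 5 is free -> place at 5.
798 hashes to 5; 5 taken -> place at 6.
746 hashes to 5; 5,6 taken -> place at 9.
697 hashes to 8; slot 8 is free -> place at 8.
642 hashes to 5; 5,6,9 taken -> place at 1.
720 hashes to 5; 5,6,9,1,8 taken -> place at 4.
Table: [-, 642, -, -, 720, 122, 798, -, 697, 746, -, -, -]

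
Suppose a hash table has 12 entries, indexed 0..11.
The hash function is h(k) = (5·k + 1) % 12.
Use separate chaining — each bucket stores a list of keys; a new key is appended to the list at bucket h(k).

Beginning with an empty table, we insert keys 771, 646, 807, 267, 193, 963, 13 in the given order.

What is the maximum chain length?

4

Insert 771: h=4, bucket 4 empty → new chain.
Insert 646: h=3, bucket 3 empty → new chain.
Insert 807: h=4, bucket 4 nonempty → append to chain.
Insert 267: h=4, bucket 4 nonempty → append to chain.
Insert 193: h=6, bucket 6 empty → new chain.
Insert 963: h=4, bucket 4 nonempty → append to chain.
Insert 13: h=6, bucket 6 nonempty → append to chain.
Final buckets:
0: .
1: .
2: .
3: 646
4: 771 -> 807 -> 267 -> 963
5: .
6: 193 -> 13
7: .
8: .
9: .
10: .
11: .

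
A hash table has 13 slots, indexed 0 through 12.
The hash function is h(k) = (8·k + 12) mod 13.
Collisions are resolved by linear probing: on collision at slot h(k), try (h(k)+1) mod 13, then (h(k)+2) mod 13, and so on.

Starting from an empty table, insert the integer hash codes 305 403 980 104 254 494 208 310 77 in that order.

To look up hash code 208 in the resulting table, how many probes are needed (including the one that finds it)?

6

Insert 305: h=8, slot 8 empty → index 8.
Insert 403: h=12, slot 12 empty → index 12.
Insert 980: h=0, slot 0 empty → index 0.
Insert 104: h=12, slots 12,0 occupied → index 1.
Insert 254: h=3, slot 3 empty → index 3.
Insert 494: h=12, slots 12,0,1 occupied → index 2.
Insert 208: h=12, slots 12,0,1,2,3 occupied → index 4.
Insert 310: h=9, slot 9 empty → index 9.
Insert 77: h=4, slot 4 occupied → index 5.
Table: [980, 104, 494, 254, 208, 77, _, _, 305, 310, _, _, 403]
Lookup 208: h=12, probe 12,0,1,2,3,4 → found at 4.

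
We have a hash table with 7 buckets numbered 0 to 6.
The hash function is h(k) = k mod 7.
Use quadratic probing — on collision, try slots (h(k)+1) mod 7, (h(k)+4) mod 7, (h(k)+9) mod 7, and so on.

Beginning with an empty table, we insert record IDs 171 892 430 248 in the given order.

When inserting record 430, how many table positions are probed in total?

3

Insert 171: h=3, slot 3 empty -> index 3.
Insert 892: h=3, slot 3 occupied -> index 4.
Insert 430: h=3, slots 3,4 occupied -> index 0.
Insert 248: h=3, slots 3,4,0 occupied -> index 5.
Table: [430, _, _, 171, 892, 248, _]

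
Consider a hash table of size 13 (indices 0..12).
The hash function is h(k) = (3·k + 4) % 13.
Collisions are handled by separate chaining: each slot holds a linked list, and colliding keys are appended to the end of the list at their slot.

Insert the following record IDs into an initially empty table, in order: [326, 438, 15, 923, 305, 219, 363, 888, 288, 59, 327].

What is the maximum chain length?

326 → bucket 7
438 → bucket 5
15 → bucket 10
923 → bucket 4
305 → bucket 9
219 → bucket 11
363 → bucket 1
888 → bucket 3
288 → bucket 10 (collision)
59 → bucket 12
327 → bucket 10 (collision)
Final buckets:
0: _
1: 363
2: _
3: 888
4: 923
5: 438
6: _
7: 326
8: _
9: 305
10: 15 -> 288 -> 327
11: 219
12: 59

3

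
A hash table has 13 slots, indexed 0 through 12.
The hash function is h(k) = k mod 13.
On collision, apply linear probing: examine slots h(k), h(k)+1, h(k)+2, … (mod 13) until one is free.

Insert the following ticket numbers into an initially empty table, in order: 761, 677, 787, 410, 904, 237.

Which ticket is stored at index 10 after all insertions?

761: h=7 → slot 7
677: h=1 → slot 1
787: h=7, probe 7,8 → slot 8
410: h=7, probe 7,8,9 → slot 9
904: h=7, probe 7,8,9,10 → slot 10
237: h=3 → slot 3
Table: [—, 677, —, 237, —, —, —, 761, 787, 410, 904, —, —]

904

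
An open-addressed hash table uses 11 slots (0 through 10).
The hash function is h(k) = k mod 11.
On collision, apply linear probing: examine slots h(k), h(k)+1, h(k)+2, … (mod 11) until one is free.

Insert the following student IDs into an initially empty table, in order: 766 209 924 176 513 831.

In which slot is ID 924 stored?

1

766: h=7 => slot 7
209: h=0 => slot 0
924: h=0, probe 0,1 => slot 1
176: h=0, probe 0,1,2 => slot 2
513: h=7, probe 7,8 => slot 8
831: h=6 => slot 6
Table: [209, 924, 176, ., ., ., 831, 766, 513, ., .]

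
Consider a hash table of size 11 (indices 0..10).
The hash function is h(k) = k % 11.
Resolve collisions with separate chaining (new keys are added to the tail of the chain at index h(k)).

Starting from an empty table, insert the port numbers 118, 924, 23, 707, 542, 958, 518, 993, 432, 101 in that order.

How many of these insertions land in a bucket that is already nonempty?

118 → bucket 8
924 → bucket 0
23 → bucket 1
707 → bucket 3
542 → bucket 3 (collision)
958 → bucket 1 (collision)
518 → bucket 1 (collision)
993 → bucket 3 (collision)
432 → bucket 3 (collision)
101 → bucket 2
Final buckets:
0: 924
1: 23 -> 958 -> 518
2: 101
3: 707 -> 542 -> 993 -> 432
4: -
5: -
6: -
7: -
8: 118
9: -
10: -

5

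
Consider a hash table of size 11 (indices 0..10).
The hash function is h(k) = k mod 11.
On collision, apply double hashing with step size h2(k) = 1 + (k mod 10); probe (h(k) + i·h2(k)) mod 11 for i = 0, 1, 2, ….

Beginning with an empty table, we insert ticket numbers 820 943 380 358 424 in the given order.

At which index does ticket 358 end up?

Insert 820: h=6, slot 6 empty => index 6.
Insert 943: h=8, slot 8 empty => index 8.
Insert 380: h=6, h2=1, slot 6 occupied => index 7.
Insert 358: h=6, h2=9, slot 6 occupied => index 4.
Insert 424: h=6, h2=5, slot 6 occupied => index 0.
Table: [424, -, -, -, 358, -, 820, 380, 943, -, -]

4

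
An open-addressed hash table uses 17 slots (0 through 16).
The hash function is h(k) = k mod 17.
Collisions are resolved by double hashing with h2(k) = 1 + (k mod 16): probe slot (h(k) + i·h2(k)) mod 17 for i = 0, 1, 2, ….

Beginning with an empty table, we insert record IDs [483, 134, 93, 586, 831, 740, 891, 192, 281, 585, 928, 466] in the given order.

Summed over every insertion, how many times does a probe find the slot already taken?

483 hashes to 7; slot 7 is free → place at 7.
134 hashes to 15; slot 15 is free → place at 15.
93 hashes to 8; slot 8 is free → place at 8.
586 hashes to 8, h2=11; 8 taken → place at 2.
831 hashes to 15, h2=16; 15 taken → place at 14.
740 hashes to 9; slot 9 is free → place at 9.
891 hashes to 7, h2=12; 7,2,14,9 taken → place at 4.
192 hashes to 5; slot 5 is free → place at 5.
281 hashes to 9, h2=10; 9,2 taken → place at 12.
585 hashes to 7, h2=10; 7 taken → place at 0.
928 hashes to 10; slot 10 is free → place at 10.
466 hashes to 7, h2=3; 7,10 taken → place at 13.
Table: [585, _, 586, _, 891, 192, _, 483, 93, 740, 928, _, 281, 466, 831, 134, _]

11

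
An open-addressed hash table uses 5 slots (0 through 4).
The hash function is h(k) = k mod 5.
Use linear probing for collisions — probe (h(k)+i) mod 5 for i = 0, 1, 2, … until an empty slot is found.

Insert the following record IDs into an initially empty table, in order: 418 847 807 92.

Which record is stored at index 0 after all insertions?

Insert 418: h=3, slot 3 empty => index 3.
Insert 847: h=2, slot 2 empty => index 2.
Insert 807: h=2, slots 2,3 occupied => index 4.
Insert 92: h=2, slots 2,3,4 occupied => index 0.
Table: [92, —, 847, 418, 807]

92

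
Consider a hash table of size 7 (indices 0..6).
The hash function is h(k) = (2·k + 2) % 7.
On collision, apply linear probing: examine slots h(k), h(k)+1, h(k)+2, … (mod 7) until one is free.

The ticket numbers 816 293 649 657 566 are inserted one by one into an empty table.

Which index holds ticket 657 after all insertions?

816 hashes to 3; slot 3 is free => place at 3.
293 hashes to 0; slot 0 is free => place at 0.
649 hashes to 5; slot 5 is free => place at 5.
657 hashes to 0; 0 taken => place at 1.
566 hashes to 0; 0,1 taken => place at 2.
Table: [293, 657, 566, 816, ∅, 649, ∅]

1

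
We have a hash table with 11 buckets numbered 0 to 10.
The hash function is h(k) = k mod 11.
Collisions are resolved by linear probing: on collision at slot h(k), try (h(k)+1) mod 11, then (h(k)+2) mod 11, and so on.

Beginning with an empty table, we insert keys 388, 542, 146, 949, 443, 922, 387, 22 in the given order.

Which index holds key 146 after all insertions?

5

388 hashes to 3; slot 3 is free -> place at 3.
542 hashes to 3; 3 taken -> place at 4.
146 hashes to 3; 3,4 taken -> place at 5.
949 hashes to 3; 3,4,5 taken -> place at 6.
443 hashes to 3; 3,4,5,6 taken -> place at 7.
922 hashes to 9; slot 9 is free -> place at 9.
387 hashes to 2; slot 2 is free -> place at 2.
22 hashes to 0; slot 0 is free -> place at 0.
Table: [22, ., 387, 388, 542, 146, 949, 443, ., 922, .]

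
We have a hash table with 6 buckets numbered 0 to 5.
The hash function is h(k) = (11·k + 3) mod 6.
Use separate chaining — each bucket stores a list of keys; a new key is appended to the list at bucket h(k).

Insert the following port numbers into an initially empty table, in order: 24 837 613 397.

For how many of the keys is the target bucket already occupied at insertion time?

1

24 -> bucket 3
837 -> bucket 0
613 -> bucket 2
397 -> bucket 2 (collision)
Final buckets:
0: 837
1: ∅
2: 613 -> 397
3: 24
4: ∅
5: ∅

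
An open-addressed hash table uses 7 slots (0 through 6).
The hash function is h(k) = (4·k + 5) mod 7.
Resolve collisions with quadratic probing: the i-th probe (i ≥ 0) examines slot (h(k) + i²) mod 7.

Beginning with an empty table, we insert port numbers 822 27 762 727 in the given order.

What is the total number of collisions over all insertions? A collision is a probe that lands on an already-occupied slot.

3

822: h=3 → slot 3
27: h=1 → slot 1
762: h=1, probe 1,2 → slot 2
727: h=1, probe 1,2,5 → slot 5
Table: [∅, 27, 762, 822, ∅, 727, ∅]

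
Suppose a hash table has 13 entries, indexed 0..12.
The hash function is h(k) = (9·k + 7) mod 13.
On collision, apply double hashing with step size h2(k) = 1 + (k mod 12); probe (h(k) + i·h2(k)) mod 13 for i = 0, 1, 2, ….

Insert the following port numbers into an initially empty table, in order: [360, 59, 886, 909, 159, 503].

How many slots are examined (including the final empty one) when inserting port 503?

2

360: h=10 => slot 10
59: h=5 => slot 5
886: h=12 => slot 12
909: h=11 => slot 11
159: h=8 => slot 8
503: h=10, h2=12, probe 10,9 => slot 9
Table: [-, -, -, -, -, 59, -, -, 159, 503, 360, 909, 886]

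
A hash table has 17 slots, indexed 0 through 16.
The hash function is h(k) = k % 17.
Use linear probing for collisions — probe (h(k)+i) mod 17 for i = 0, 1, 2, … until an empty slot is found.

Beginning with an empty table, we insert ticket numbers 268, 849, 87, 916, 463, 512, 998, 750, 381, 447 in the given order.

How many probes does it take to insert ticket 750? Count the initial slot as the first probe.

268: h=13 → slot 13
849: h=16 → slot 16
87: h=2 → slot 2
916: h=15 → slot 15
463: h=4 → slot 4
512: h=2, probe 2,3 → slot 3
998: h=12 → slot 12
750: h=2, probe 2,3,4,5 → slot 5
381: h=7 → slot 7
447: h=5, probe 5,6 → slot 6
Table: [—, —, 87, 512, 463, 750, 447, 381, —, —, —, —, 998, 268, —, 916, 849]

4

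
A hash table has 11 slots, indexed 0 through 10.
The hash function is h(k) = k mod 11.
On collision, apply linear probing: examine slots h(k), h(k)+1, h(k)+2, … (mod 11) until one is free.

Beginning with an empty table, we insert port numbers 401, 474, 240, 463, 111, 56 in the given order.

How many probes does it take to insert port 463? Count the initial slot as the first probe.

2

401: h=5 → slot 5
474: h=1 → slot 1
240: h=9 → slot 9
463: h=1, probe 1,2 → slot 2
111: h=1, probe 1,2,3 → slot 3
56: h=1, probe 1,2,3,4 → slot 4
Table: [., 474, 463, 111, 56, 401, ., ., ., 240, .]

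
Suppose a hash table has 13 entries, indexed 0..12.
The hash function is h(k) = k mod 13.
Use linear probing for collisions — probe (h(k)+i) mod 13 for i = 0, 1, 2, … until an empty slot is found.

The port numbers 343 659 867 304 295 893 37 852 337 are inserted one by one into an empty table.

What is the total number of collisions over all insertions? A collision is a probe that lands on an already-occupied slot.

11

Insert 343: h=5, slot 5 empty -> index 5.
Insert 659: h=9, slot 9 empty -> index 9.
Insert 867: h=9, slot 9 occupied -> index 10.
Insert 304: h=5, slot 5 occupied -> index 6.
Insert 295: h=9, slots 9,10 occupied -> index 11.
Insert 893: h=9, slots 9,10,11 occupied -> index 12.
Insert 37: h=11, slots 11,12 occupied -> index 0.
Insert 852: h=7, slot 7 empty -> index 7.
Insert 337: h=12, slots 12,0 occupied -> index 1.
Table: [37, 337, -, -, -, 343, 304, 852, -, 659, 867, 295, 893]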